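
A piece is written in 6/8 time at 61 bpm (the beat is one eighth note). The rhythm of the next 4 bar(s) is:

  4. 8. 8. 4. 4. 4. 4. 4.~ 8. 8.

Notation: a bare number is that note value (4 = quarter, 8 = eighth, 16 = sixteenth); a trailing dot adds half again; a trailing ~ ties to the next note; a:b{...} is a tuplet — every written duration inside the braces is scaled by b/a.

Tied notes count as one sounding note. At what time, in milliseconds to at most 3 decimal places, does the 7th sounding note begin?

1. 0.0ms @ 0 + 2950.82ms (3)
2. 2950.82ms @ 3 + 1475.41ms (3/2)
3. 4426.23ms @ 9/2 + 1475.41ms (3/2)
4. 5901.639ms @ 6 + 2950.82ms (3)
5. 8852.459ms @ 9 + 2950.82ms (3)
6. 11803.279ms @ 12 + 2950.82ms (3)
7. 14754.098ms @ 15 + 2950.82ms (3)
8. 17704.918ms @ 18 + 4426.23ms (9/2)
9. 22131.148ms @ 45/2 + 1475.41ms (3/2)

note 7 onset = 15b = 14754.098ms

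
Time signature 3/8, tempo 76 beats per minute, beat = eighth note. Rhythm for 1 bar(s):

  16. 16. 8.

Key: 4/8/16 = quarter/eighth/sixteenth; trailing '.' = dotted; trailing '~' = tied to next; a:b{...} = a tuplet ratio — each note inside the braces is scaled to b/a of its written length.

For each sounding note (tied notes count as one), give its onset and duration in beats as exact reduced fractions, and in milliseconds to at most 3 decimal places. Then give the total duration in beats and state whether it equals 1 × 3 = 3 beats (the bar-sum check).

1) 0.0ms=0b +592.105ms=3/4b
2) 592.105ms=3/4b +592.105ms=3/4b
3) 1184.211ms=3/2b +1184.211ms=3/2b
Σ=3b of 3 (76bpm 3/8) — PASS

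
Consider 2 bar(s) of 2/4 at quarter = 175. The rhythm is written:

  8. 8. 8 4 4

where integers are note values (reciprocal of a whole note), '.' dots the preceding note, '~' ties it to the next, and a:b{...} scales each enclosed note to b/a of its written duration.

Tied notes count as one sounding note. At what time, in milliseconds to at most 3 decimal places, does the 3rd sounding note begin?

1. 0.0ms @ 0 + 257.143ms (3/4)
2. 257.143ms @ 3/4 + 257.143ms (3/4)
3. 514.286ms @ 3/2 + 171.429ms (1/2)
4. 685.714ms @ 2 + 342.857ms (1)
5. 1028.571ms @ 3 + 342.857ms (1)

note 3 onset = 3/2b = 514.286ms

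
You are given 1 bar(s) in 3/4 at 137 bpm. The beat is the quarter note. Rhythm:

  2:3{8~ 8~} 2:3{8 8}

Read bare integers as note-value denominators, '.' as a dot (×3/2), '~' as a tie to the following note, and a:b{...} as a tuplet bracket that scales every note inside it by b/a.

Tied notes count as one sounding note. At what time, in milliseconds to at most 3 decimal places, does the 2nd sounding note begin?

note 2 onset = 9/4b = 985.401ms

1. 0.0ms @ 0 + 985.401ms (9/4)
2. 985.401ms @ 9/4 + 328.467ms (3/4)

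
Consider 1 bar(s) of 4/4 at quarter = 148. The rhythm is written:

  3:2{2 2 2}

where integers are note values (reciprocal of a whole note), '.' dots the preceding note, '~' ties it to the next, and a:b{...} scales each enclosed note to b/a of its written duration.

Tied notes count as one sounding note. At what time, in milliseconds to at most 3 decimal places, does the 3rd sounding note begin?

note 3 onset = 8/3b = 1081.081ms

1. 0.0ms @ 0 + 540.541ms (4/3)
2. 540.541ms @ 4/3 + 540.541ms (4/3)
3. 1081.081ms @ 8/3 + 540.541ms (4/3)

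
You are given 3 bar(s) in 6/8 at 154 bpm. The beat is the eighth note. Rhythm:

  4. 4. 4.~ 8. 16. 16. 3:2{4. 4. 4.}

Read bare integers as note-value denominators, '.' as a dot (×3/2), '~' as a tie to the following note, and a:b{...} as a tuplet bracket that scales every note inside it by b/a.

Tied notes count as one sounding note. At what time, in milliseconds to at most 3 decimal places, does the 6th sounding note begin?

1. 0.0ms @ 0 + 1168.831ms (3)
2. 1168.831ms @ 3 + 1168.831ms (3)
3. 2337.662ms @ 6 + 1753.247ms (9/2)
4. 4090.909ms @ 21/2 + 292.208ms (3/4)
5. 4383.117ms @ 45/4 + 292.208ms (3/4)
6. 4675.325ms @ 12 + 779.221ms (2)
7. 5454.545ms @ 14 + 779.221ms (2)
8. 6233.766ms @ 16 + 779.221ms (2)

note 6 onset = 12b = 4675.325ms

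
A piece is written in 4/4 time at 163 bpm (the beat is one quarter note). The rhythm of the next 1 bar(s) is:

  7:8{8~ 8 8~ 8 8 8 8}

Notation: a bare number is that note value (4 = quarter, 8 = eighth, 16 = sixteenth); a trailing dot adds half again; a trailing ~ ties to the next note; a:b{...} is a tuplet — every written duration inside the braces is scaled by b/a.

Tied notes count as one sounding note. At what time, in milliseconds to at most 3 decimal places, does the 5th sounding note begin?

note 5 onset = 24/7b = 1262.051ms

1. 0.0ms @ 0 + 420.684ms (8/7)
2. 420.684ms @ 8/7 + 420.684ms (8/7)
3. 841.367ms @ 16/7 + 210.342ms (4/7)
4. 1051.709ms @ 20/7 + 210.342ms (4/7)
5. 1262.051ms @ 24/7 + 210.342ms (4/7)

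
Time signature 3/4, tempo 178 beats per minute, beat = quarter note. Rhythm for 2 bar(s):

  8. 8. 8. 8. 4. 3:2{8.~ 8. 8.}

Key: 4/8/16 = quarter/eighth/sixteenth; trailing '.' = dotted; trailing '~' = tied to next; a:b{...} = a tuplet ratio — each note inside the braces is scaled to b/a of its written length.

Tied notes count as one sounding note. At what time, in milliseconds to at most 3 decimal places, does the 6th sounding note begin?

1. 0.0ms @ 0 + 252.809ms (3/4)
2. 252.809ms @ 3/4 + 252.809ms (3/4)
3. 505.618ms @ 3/2 + 252.809ms (3/4)
4. 758.427ms @ 9/4 + 252.809ms (3/4)
5. 1011.236ms @ 3 + 505.618ms (3/2)
6. 1516.854ms @ 9/2 + 337.079ms (1)
7. 1853.933ms @ 11/2 + 168.539ms (1/2)

note 6 onset = 9/2b = 1516.854ms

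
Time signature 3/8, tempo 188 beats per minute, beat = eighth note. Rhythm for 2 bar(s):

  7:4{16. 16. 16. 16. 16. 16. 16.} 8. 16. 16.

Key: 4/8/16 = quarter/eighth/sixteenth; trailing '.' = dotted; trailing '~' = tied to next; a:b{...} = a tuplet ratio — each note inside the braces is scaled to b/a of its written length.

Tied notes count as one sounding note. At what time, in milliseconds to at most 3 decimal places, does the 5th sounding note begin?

note 5 onset = 12/7b = 547.112ms

1. 0.0ms @ 0 + 136.778ms (3/7)
2. 136.778ms @ 3/7 + 136.778ms (3/7)
3. 273.556ms @ 6/7 + 136.778ms (3/7)
4. 410.334ms @ 9/7 + 136.778ms (3/7)
5. 547.112ms @ 12/7 + 136.778ms (3/7)
6. 683.891ms @ 15/7 + 136.778ms (3/7)
7. 820.669ms @ 18/7 + 136.778ms (3/7)
8. 957.447ms @ 3 + 478.723ms (3/2)
9. 1436.17ms @ 9/2 + 239.362ms (3/4)
10. 1675.532ms @ 21/4 + 239.362ms (3/4)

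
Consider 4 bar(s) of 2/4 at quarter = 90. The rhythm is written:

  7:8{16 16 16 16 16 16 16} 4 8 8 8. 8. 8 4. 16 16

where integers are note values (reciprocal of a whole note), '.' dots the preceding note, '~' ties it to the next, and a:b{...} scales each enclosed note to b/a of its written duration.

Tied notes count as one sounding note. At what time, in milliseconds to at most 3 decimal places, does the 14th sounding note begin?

note 14 onset = 6b = 4000.0ms

1. 0.0ms @ 0 + 190.476ms (2/7)
2. 190.476ms @ 2/7 + 190.476ms (2/7)
3. 380.952ms @ 4/7 + 190.476ms (2/7)
4. 571.429ms @ 6/7 + 190.476ms (2/7)
5. 761.905ms @ 8/7 + 190.476ms (2/7)
6. 952.381ms @ 10/7 + 190.476ms (2/7)
7. 1142.857ms @ 12/7 + 190.476ms (2/7)
8. 1333.333ms @ 2 + 666.667ms (1)
9. 2000.0ms @ 3 + 333.333ms (1/2)
10. 2333.333ms @ 7/2 + 333.333ms (1/2)
11. 2666.667ms @ 4 + 500.0ms (3/4)
12. 3166.667ms @ 19/4 + 500.0ms (3/4)
13. 3666.667ms @ 11/2 + 333.333ms (1/2)
14. 4000.0ms @ 6 + 1000.0ms (3/2)
15. 5000.0ms @ 15/2 + 166.667ms (1/4)
16. 5166.667ms @ 31/4 + 166.667ms (1/4)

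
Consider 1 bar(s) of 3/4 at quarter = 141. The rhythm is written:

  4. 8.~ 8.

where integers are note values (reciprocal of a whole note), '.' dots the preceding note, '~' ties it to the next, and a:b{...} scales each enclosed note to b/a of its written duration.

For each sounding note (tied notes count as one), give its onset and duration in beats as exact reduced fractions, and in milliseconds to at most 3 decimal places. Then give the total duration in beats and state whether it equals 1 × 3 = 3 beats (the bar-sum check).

1) 0.0ms=0b +638.298ms=3/2b
2) 638.298ms=3/2b +638.298ms=3/2b
Σ=3b of 3 (141bpm 3/4) — PASS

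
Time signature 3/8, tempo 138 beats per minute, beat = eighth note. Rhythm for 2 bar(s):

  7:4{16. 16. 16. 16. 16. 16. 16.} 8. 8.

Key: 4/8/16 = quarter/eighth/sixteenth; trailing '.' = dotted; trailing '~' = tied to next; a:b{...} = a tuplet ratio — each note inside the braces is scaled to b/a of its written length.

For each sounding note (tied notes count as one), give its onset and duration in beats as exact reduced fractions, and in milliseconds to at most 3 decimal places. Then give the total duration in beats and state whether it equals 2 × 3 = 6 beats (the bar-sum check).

1) 0.0ms=0b +186.335ms=3/7b
2) 186.335ms=3/7b +186.335ms=3/7b
3) 372.671ms=6/7b +186.335ms=3/7b
4) 559.006ms=9/7b +186.335ms=3/7b
5) 745.342ms=12/7b +186.335ms=3/7b
6) 931.677ms=15/7b +186.335ms=3/7b
7) 1118.012ms=18/7b +186.335ms=3/7b
8) 1304.348ms=3b +652.174ms=3/2b
9) 1956.522ms=9/2b +652.174ms=3/2b
Σ=6b of 6 (138bpm 3/8) — PASS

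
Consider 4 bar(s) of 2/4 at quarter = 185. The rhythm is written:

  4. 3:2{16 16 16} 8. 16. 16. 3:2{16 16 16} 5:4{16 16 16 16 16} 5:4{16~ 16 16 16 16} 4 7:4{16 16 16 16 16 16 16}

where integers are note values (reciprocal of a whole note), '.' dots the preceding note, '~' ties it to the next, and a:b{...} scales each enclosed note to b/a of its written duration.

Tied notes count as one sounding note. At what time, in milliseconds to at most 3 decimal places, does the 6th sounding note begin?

note 6 onset = 11/4b = 891.892ms

1. 0.0ms @ 0 + 486.486ms (3/2)
2. 486.486ms @ 3/2 + 54.054ms (1/6)
3. 540.541ms @ 5/3 + 54.054ms (1/6)
4. 594.595ms @ 11/6 + 54.054ms (1/6)
5. 648.649ms @ 2 + 243.243ms (3/4)
6. 891.892ms @ 11/4 + 121.622ms (3/8)
7. 1013.514ms @ 25/8 + 121.622ms (3/8)
8. 1135.135ms @ 7/2 + 54.054ms (1/6)
9. 1189.189ms @ 11/3 + 54.054ms (1/6)
10. 1243.243ms @ 23/6 + 54.054ms (1/6)
11. 1297.297ms @ 4 + 64.865ms (1/5)
12. 1362.162ms @ 21/5 + 64.865ms (1/5)
13. 1427.027ms @ 22/5 + 64.865ms (1/5)
14. 1491.892ms @ 23/5 + 64.865ms (1/5)
15. 1556.757ms @ 24/5 + 64.865ms (1/5)
16. 1621.622ms @ 5 + 129.73ms (2/5)
17. 1751.351ms @ 27/5 + 64.865ms (1/5)
18. 1816.216ms @ 28/5 + 64.865ms (1/5)
19. 1881.081ms @ 29/5 + 64.865ms (1/5)
20. 1945.946ms @ 6 + 324.324ms (1)
21. 2270.27ms @ 7 + 46.332ms (1/7)
22. 2316.602ms @ 50/7 + 46.332ms (1/7)
23. 2362.934ms @ 51/7 + 46.332ms (1/7)
24. 2409.266ms @ 52/7 + 46.332ms (1/7)
25. 2455.598ms @ 53/7 + 46.332ms (1/7)
26. 2501.931ms @ 54/7 + 46.332ms (1/7)
27. 2548.263ms @ 55/7 + 46.332ms (1/7)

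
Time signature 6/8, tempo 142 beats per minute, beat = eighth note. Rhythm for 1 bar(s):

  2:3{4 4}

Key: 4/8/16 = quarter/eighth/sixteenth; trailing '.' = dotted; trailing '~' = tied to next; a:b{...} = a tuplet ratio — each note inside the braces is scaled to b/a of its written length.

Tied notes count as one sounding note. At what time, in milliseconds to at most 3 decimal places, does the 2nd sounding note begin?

1. 0.0ms @ 0 + 1267.606ms (3)
2. 1267.606ms @ 3 + 1267.606ms (3)

note 2 onset = 3b = 1267.606ms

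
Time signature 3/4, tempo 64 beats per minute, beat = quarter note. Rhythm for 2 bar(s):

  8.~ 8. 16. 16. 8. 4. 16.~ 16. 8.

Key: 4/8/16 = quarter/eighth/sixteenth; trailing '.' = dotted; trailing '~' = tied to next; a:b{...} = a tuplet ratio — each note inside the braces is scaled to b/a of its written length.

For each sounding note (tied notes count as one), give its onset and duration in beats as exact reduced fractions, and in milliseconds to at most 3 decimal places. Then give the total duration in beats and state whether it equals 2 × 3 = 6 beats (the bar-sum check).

1) 0.0ms=0b +1406.25ms=3/2b
2) 1406.25ms=3/2b +351.562ms=3/8b
3) 1757.812ms=15/8b +351.562ms=3/8b
4) 2109.375ms=9/4b +703.125ms=3/4b
5) 2812.5ms=3b +1406.25ms=3/2b
6) 4218.75ms=9/2b +703.125ms=3/4b
7) 4921.875ms=21/4b +703.125ms=3/4b
Σ=6b of 6 (64bpm 3/4) — PASS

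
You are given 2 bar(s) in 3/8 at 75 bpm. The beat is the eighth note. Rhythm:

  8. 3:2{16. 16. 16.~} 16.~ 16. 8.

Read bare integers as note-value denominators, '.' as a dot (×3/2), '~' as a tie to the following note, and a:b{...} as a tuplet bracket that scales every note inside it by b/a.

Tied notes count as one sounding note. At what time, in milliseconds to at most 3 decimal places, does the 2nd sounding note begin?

note 2 onset = 3/2b = 1200.0ms

1. 0.0ms @ 0 + 1200.0ms (3/2)
2. 1200.0ms @ 3/2 + 400.0ms (1/2)
3. 1600.0ms @ 2 + 400.0ms (1/2)
4. 2000.0ms @ 5/2 + 1600.0ms (2)
5. 3600.0ms @ 9/2 + 1200.0ms (3/2)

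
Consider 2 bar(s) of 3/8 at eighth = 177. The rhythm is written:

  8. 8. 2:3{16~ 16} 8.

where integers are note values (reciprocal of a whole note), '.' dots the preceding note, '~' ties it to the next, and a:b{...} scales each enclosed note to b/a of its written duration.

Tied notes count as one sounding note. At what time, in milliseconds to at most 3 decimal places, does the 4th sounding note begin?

note 4 onset = 9/2b = 1525.424ms

1. 0.0ms @ 0 + 508.475ms (3/2)
2. 508.475ms @ 3/2 + 508.475ms (3/2)
3. 1016.949ms @ 3 + 508.475ms (3/2)
4. 1525.424ms @ 9/2 + 508.475ms (3/2)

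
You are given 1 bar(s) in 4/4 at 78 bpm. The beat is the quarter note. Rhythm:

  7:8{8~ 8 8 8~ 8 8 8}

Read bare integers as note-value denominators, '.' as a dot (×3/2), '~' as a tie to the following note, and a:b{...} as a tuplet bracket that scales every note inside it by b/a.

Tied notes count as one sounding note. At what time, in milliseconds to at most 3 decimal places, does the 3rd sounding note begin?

note 3 onset = 12/7b = 1318.681ms

1. 0.0ms @ 0 + 879.121ms (8/7)
2. 879.121ms @ 8/7 + 439.56ms (4/7)
3. 1318.681ms @ 12/7 + 879.121ms (8/7)
4. 2197.802ms @ 20/7 + 439.56ms (4/7)
5. 2637.363ms @ 24/7 + 439.56ms (4/7)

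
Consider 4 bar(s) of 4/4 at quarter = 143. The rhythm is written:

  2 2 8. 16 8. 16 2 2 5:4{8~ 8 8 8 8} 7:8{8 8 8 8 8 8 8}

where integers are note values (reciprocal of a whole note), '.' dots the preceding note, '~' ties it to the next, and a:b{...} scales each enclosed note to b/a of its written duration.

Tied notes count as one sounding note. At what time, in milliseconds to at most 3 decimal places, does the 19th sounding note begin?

note 19 onset = 108/7b = 6473.526ms

1. 0.0ms @ 0 + 839.161ms (2)
2. 839.161ms @ 2 + 839.161ms (2)
3. 1678.322ms @ 4 + 314.685ms (3/4)
4. 1993.007ms @ 19/4 + 104.895ms (1/4)
5. 2097.902ms @ 5 + 314.685ms (3/4)
6. 2412.587ms @ 23/4 + 104.895ms (1/4)
7. 2517.483ms @ 6 + 839.161ms (2)
8. 3356.643ms @ 8 + 839.161ms (2)
9. 4195.804ms @ 10 + 335.664ms (4/5)
10. 4531.469ms @ 54/5 + 167.832ms (2/5)
11. 4699.301ms @ 56/5 + 167.832ms (2/5)
12. 4867.133ms @ 58/5 + 167.832ms (2/5)
13. 5034.965ms @ 12 + 239.76ms (4/7)
14. 5274.725ms @ 88/7 + 239.76ms (4/7)
15. 5514.486ms @ 92/7 + 239.76ms (4/7)
16. 5754.246ms @ 96/7 + 239.76ms (4/7)
17. 5994.006ms @ 100/7 + 239.76ms (4/7)
18. 6233.766ms @ 104/7 + 239.76ms (4/7)
19. 6473.526ms @ 108/7 + 239.76ms (4/7)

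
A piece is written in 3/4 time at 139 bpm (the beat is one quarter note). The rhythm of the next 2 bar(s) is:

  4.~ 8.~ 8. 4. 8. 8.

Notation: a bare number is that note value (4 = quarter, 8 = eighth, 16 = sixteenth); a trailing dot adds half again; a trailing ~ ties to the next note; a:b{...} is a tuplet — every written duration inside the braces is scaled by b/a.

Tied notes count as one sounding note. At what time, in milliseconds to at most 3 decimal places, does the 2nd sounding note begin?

note 2 onset = 3b = 1294.964ms

1. 0.0ms @ 0 + 1294.964ms (3)
2. 1294.964ms @ 3 + 647.482ms (3/2)
3. 1942.446ms @ 9/2 + 323.741ms (3/4)
4. 2266.187ms @ 21/4 + 323.741ms (3/4)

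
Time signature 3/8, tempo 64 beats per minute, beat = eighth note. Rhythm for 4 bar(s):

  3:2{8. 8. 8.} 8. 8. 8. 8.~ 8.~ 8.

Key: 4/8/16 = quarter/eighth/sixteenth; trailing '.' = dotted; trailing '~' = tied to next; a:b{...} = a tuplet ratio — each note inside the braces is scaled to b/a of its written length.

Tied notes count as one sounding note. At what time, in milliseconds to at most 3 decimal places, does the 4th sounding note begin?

note 4 onset = 3b = 2812.5ms

1. 0.0ms @ 0 + 937.5ms (1)
2. 937.5ms @ 1 + 937.5ms (1)
3. 1875.0ms @ 2 + 937.5ms (1)
4. 2812.5ms @ 3 + 1406.25ms (3/2)
5. 4218.75ms @ 9/2 + 1406.25ms (3/2)
6. 5625.0ms @ 6 + 1406.25ms (3/2)
7. 7031.25ms @ 15/2 + 4218.75ms (9/2)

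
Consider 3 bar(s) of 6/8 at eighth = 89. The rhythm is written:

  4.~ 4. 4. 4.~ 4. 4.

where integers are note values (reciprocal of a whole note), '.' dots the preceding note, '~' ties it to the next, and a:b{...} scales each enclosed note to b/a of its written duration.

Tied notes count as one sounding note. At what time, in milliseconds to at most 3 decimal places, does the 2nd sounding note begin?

note 2 onset = 6b = 4044.944ms

1. 0.0ms @ 0 + 4044.944ms (6)
2. 4044.944ms @ 6 + 2022.472ms (3)
3. 6067.416ms @ 9 + 4044.944ms (6)
4. 10112.36ms @ 15 + 2022.472ms (3)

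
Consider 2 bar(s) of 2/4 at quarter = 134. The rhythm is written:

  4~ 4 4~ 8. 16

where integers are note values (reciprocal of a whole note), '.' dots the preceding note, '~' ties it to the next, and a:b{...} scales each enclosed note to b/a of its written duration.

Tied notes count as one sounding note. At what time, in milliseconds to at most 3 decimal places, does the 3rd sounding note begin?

1. 0.0ms @ 0 + 895.522ms (2)
2. 895.522ms @ 2 + 783.582ms (7/4)
3. 1679.104ms @ 15/4 + 111.94ms (1/4)

note 3 onset = 15/4b = 1679.104ms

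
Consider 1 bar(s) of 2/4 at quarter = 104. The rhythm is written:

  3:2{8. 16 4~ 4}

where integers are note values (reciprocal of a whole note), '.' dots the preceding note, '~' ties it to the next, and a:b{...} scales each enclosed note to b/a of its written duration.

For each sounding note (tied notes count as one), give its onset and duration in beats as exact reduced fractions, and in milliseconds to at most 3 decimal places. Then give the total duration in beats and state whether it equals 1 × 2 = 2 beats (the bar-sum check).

1) 0.0ms=0b +288.462ms=1/2b
2) 288.462ms=1/2b +96.154ms=1/6b
3) 384.615ms=2/3b +769.231ms=4/3b
Σ=2b of 2 (104bpm 2/4) — PASS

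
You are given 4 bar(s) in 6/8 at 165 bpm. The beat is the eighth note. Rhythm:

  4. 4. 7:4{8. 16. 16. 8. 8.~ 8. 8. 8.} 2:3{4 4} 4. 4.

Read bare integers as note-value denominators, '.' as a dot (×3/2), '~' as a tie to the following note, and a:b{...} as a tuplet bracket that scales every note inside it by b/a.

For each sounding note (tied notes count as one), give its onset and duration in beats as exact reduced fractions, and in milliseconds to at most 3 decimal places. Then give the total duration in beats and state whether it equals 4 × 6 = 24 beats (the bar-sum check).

1) 0.0ms=0b +1090.909ms=3b
2) 1090.909ms=3b +1090.909ms=3b
3) 2181.818ms=6b +311.688ms=6/7b
4) 2493.506ms=48/7b +155.844ms=3/7b
5) 2649.351ms=51/7b +155.844ms=3/7b
6) 2805.195ms=54/7b +311.688ms=6/7b
7) 3116.883ms=60/7b +623.377ms=12/7b
8) 3740.26ms=72/7b +311.688ms=6/7b
9) 4051.948ms=78/7b +311.688ms=6/7b
10) 4363.636ms=12b +1090.909ms=3b
11) 5454.545ms=15b +1090.909ms=3b
12) 6545.455ms=18b +1090.909ms=3b
13) 7636.364ms=21b +1090.909ms=3b
Σ=24b of 24 (165bpm 6/8) — PASS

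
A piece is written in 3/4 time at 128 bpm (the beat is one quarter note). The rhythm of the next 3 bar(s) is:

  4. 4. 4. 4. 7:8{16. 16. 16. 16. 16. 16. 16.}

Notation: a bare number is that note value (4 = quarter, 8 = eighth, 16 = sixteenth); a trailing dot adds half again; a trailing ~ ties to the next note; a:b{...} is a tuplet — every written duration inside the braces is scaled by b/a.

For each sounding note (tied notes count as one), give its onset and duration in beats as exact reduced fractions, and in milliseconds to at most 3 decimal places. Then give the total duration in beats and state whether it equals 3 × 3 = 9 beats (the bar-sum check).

1) 0.0ms=0b +703.125ms=3/2b
2) 703.125ms=3/2b +703.125ms=3/2b
3) 1406.25ms=3b +703.125ms=3/2b
4) 2109.375ms=9/2b +703.125ms=3/2b
5) 2812.5ms=6b +200.893ms=3/7b
6) 3013.393ms=45/7b +200.893ms=3/7b
7) 3214.286ms=48/7b +200.893ms=3/7b
8) 3415.179ms=51/7b +200.893ms=3/7b
9) 3616.071ms=54/7b +200.893ms=3/7b
10) 3816.964ms=57/7b +200.893ms=3/7b
11) 4017.857ms=60/7b +200.893ms=3/7b
Σ=9b of 9 (128bpm 3/4) — PASS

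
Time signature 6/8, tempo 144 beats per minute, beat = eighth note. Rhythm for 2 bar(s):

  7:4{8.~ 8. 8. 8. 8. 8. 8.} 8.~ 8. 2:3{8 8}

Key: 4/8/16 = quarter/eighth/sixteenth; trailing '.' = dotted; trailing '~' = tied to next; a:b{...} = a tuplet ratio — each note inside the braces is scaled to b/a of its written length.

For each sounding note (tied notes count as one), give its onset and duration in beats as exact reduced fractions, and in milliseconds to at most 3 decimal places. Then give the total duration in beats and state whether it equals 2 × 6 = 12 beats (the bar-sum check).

1) 0.0ms=0b +714.286ms=12/7b
2) 714.286ms=12/7b +357.143ms=6/7b
3) 1071.429ms=18/7b +357.143ms=6/7b
4) 1428.571ms=24/7b +357.143ms=6/7b
5) 1785.714ms=30/7b +357.143ms=6/7b
6) 2142.857ms=36/7b +357.143ms=6/7b
7) 2500.0ms=6b +1250.0ms=3b
8) 3750.0ms=9b +625.0ms=3/2b
9) 4375.0ms=21/2b +625.0ms=3/2b
Σ=12b of 12 (144bpm 6/8) — PASS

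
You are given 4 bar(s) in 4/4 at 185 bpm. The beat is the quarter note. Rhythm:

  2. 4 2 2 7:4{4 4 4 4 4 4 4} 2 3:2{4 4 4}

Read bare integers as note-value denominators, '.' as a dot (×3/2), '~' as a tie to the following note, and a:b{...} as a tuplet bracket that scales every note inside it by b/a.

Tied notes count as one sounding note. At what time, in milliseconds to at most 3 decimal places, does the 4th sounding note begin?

1. 0.0ms @ 0 + 972.973ms (3)
2. 972.973ms @ 3 + 324.324ms (1)
3. 1297.297ms @ 4 + 648.649ms (2)
4. 1945.946ms @ 6 + 648.649ms (2)
5. 2594.595ms @ 8 + 185.328ms (4/7)
6. 2779.923ms @ 60/7 + 185.328ms (4/7)
7. 2965.251ms @ 64/7 + 185.328ms (4/7)
8. 3150.579ms @ 68/7 + 185.328ms (4/7)
9. 3335.907ms @ 72/7 + 185.328ms (4/7)
10. 3521.236ms @ 76/7 + 185.328ms (4/7)
11. 3706.564ms @ 80/7 + 185.328ms (4/7)
12. 3891.892ms @ 12 + 648.649ms (2)
13. 4540.541ms @ 14 + 216.216ms (2/3)
14. 4756.757ms @ 44/3 + 216.216ms (2/3)
15. 4972.973ms @ 46/3 + 216.216ms (2/3)

note 4 onset = 6b = 1945.946ms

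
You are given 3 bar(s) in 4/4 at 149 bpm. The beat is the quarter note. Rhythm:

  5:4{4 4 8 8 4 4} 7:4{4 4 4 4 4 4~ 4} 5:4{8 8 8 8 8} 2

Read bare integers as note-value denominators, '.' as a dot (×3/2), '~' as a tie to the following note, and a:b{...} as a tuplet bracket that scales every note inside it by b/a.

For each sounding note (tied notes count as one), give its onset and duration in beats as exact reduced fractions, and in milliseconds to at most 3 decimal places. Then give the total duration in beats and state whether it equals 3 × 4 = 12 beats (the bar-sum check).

1) 0.0ms=0b +322.148ms=4/5b
2) 322.148ms=4/5b +322.148ms=4/5b
3) 644.295ms=8/5b +161.074ms=2/5b
4) 805.369ms=2b +161.074ms=2/5b
5) 966.443ms=12/5b +322.148ms=4/5b
6) 1288.591ms=16/5b +322.148ms=4/5b
7) 1610.738ms=4b +230.105ms=4/7b
8) 1840.844ms=32/7b +230.105ms=4/7b
9) 2070.949ms=36/7b +230.105ms=4/7b
10) 2301.055ms=40/7b +230.105ms=4/7b
11) 2531.16ms=44/7b +230.105ms=4/7b
12) 2761.266ms=48/7b +460.211ms=8/7b
13) 3221.477ms=8b +161.074ms=2/5b
14) 3382.55ms=42/5b +161.074ms=2/5b
15) 3543.624ms=44/5b +161.074ms=2/5b
16) 3704.698ms=46/5b +161.074ms=2/5b
17) 3865.772ms=48/5b +161.074ms=2/5b
18) 4026.846ms=10b +805.369ms=2b
Σ=12b of 12 (149bpm 4/4) — PASS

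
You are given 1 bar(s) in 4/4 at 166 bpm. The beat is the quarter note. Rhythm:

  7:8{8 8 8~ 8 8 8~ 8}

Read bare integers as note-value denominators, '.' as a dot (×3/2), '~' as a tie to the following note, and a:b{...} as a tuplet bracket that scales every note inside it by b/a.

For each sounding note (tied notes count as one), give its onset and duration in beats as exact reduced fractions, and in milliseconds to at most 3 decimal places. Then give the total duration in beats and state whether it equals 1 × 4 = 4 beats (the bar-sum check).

1) 0.0ms=0b +206.54ms=4/7b
2) 206.54ms=4/7b +206.54ms=4/7b
3) 413.081ms=8/7b +413.081ms=8/7b
4) 826.162ms=16/7b +206.54ms=4/7b
5) 1032.702ms=20/7b +413.081ms=8/7b
Σ=4b of 4 (166bpm 4/4) — PASS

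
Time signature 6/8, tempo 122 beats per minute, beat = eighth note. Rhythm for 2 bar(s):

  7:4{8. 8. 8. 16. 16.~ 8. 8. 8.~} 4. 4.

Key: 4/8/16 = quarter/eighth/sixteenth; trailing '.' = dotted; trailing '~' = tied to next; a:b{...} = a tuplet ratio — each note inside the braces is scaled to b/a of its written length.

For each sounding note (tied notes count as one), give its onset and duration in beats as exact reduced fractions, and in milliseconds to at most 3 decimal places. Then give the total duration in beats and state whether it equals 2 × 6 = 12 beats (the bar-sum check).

1) 0.0ms=0b +421.546ms=6/7b
2) 421.546ms=6/7b +421.546ms=6/7b
3) 843.091ms=12/7b +421.546ms=6/7b
4) 1264.637ms=18/7b +210.773ms=3/7b
5) 1475.41ms=3b +632.319ms=9/7b
6) 2107.728ms=30/7b +421.546ms=6/7b
7) 2529.274ms=36/7b +1896.956ms=27/7b
8) 4426.23ms=9b +1475.41ms=3b
Σ=12b of 12 (122bpm 6/8) — PASS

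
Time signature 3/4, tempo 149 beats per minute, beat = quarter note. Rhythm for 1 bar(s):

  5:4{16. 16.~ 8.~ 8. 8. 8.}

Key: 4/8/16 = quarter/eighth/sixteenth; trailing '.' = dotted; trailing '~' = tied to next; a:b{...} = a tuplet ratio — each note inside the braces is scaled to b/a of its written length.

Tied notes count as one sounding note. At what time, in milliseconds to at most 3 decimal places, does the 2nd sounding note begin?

1. 0.0ms @ 0 + 120.805ms (3/10)
2. 120.805ms @ 3/10 + 604.027ms (3/2)
3. 724.832ms @ 9/5 + 241.611ms (3/5)
4. 966.443ms @ 12/5 + 241.611ms (3/5)

note 2 onset = 3/10b = 120.805ms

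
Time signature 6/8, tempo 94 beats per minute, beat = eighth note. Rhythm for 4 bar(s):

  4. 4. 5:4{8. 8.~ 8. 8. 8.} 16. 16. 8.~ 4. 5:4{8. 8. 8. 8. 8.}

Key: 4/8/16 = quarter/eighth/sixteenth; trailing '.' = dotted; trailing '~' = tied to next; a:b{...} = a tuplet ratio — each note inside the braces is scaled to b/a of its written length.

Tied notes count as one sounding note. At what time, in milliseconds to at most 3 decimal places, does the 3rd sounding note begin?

note 3 onset = 6b = 3829.787ms

1. 0.0ms @ 0 + 1914.894ms (3)
2. 1914.894ms @ 3 + 1914.894ms (3)
3. 3829.787ms @ 6 + 765.957ms (6/5)
4. 4595.745ms @ 36/5 + 1531.915ms (12/5)
5. 6127.66ms @ 48/5 + 765.957ms (6/5)
6. 6893.617ms @ 54/5 + 765.957ms (6/5)
7. 7659.574ms @ 12 + 478.723ms (3/4)
8. 8138.298ms @ 51/4 + 478.723ms (3/4)
9. 8617.021ms @ 27/2 + 2872.34ms (9/2)
10. 11489.362ms @ 18 + 765.957ms (6/5)
11. 12255.319ms @ 96/5 + 765.957ms (6/5)
12. 13021.277ms @ 102/5 + 765.957ms (6/5)
13. 13787.234ms @ 108/5 + 765.957ms (6/5)
14. 14553.191ms @ 114/5 + 765.957ms (6/5)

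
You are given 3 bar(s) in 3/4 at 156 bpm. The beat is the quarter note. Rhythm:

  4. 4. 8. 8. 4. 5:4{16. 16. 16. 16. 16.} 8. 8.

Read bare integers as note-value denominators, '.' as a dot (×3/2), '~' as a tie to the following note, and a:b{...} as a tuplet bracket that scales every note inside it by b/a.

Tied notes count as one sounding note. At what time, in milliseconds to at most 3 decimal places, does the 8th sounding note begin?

1. 0.0ms @ 0 + 576.923ms (3/2)
2. 576.923ms @ 3/2 + 576.923ms (3/2)
3. 1153.846ms @ 3 + 288.462ms (3/4)
4. 1442.308ms @ 15/4 + 288.462ms (3/4)
5. 1730.769ms @ 9/2 + 576.923ms (3/2)
6. 2307.692ms @ 6 + 115.385ms (3/10)
7. 2423.077ms @ 63/10 + 115.385ms (3/10)
8. 2538.462ms @ 33/5 + 115.385ms (3/10)
9. 2653.846ms @ 69/10 + 115.385ms (3/10)
10. 2769.231ms @ 36/5 + 115.385ms (3/10)
11. 2884.615ms @ 15/2 + 288.462ms (3/4)
12. 3173.077ms @ 33/4 + 288.462ms (3/4)

note 8 onset = 33/5b = 2538.462ms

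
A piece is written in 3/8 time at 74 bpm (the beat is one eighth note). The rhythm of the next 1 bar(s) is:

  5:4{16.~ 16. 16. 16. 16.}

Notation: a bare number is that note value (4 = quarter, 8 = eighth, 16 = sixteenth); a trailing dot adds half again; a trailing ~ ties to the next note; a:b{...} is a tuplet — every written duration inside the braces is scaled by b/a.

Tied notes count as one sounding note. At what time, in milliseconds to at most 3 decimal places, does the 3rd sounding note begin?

1. 0.0ms @ 0 + 972.973ms (6/5)
2. 972.973ms @ 6/5 + 486.486ms (3/5)
3. 1459.459ms @ 9/5 + 486.486ms (3/5)
4. 1945.946ms @ 12/5 + 486.486ms (3/5)

note 3 onset = 9/5b = 1459.459ms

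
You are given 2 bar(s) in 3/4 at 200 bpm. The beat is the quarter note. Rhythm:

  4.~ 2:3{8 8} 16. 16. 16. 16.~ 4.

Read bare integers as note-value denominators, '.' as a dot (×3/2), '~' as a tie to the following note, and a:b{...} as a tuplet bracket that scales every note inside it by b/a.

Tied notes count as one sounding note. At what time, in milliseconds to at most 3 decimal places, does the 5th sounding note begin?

1. 0.0ms @ 0 + 675.0ms (9/4)
2. 675.0ms @ 9/4 + 225.0ms (3/4)
3. 900.0ms @ 3 + 112.5ms (3/8)
4. 1012.5ms @ 27/8 + 112.5ms (3/8)
5. 1125.0ms @ 15/4 + 112.5ms (3/8)
6. 1237.5ms @ 33/8 + 562.5ms (15/8)

note 5 onset = 15/4b = 1125.0ms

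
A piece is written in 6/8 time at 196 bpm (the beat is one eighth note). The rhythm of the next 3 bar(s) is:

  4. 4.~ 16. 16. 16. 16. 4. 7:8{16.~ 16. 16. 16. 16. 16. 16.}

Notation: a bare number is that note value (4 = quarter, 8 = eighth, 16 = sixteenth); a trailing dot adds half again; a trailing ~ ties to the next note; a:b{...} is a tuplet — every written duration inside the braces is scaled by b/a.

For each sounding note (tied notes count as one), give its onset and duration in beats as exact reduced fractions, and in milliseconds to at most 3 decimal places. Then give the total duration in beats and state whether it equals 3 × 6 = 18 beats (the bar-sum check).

1) 0.0ms=0b +918.367ms=3b
2) 918.367ms=3b +1147.959ms=15/4b
3) 2066.327ms=27/4b +229.592ms=3/4b
4) 2295.918ms=15/2b +229.592ms=3/4b
5) 2525.51ms=33/4b +229.592ms=3/4b
6) 2755.102ms=9b +918.367ms=3b
7) 3673.469ms=12b +524.781ms=12/7b
8) 4198.251ms=96/7b +262.391ms=6/7b
9) 4460.641ms=102/7b +262.391ms=6/7b
10) 4723.032ms=108/7b +262.391ms=6/7b
11) 4985.423ms=114/7b +262.391ms=6/7b
12) 5247.813ms=120/7b +262.391ms=6/7b
Σ=18b of 18 (196bpm 6/8) — PASS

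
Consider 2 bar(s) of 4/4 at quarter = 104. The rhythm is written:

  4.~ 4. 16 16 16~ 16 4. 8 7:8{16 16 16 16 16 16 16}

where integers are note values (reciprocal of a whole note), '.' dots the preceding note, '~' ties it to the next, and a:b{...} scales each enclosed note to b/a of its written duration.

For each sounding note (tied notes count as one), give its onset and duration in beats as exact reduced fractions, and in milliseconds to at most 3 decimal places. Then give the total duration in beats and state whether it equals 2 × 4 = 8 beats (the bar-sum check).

1) 0.0ms=0b +1730.769ms=3b
2) 1730.769ms=3b +144.231ms=1/4b
3) 1875.0ms=13/4b +144.231ms=1/4b
4) 2019.231ms=7/2b +288.462ms=1/2b
5) 2307.692ms=4b +865.385ms=3/2b
6) 3173.077ms=11/2b +288.462ms=1/2b
7) 3461.538ms=6b +164.835ms=2/7b
8) 3626.374ms=44/7b +164.835ms=2/7b
9) 3791.209ms=46/7b +164.835ms=2/7b
10) 3956.044ms=48/7b +164.835ms=2/7b
11) 4120.879ms=50/7b +164.835ms=2/7b
12) 4285.714ms=52/7b +164.835ms=2/7b
13) 4450.549ms=54/7b +164.835ms=2/7b
Σ=8b of 8 (104bpm 4/4) — PASS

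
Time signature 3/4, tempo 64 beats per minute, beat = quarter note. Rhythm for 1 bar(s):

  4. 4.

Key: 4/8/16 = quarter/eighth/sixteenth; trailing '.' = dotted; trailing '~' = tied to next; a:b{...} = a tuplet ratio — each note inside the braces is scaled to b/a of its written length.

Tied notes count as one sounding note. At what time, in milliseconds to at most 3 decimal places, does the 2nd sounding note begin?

1. 0.0ms @ 0 + 1406.25ms (3/2)
2. 1406.25ms @ 3/2 + 1406.25ms (3/2)

note 2 onset = 3/2b = 1406.25ms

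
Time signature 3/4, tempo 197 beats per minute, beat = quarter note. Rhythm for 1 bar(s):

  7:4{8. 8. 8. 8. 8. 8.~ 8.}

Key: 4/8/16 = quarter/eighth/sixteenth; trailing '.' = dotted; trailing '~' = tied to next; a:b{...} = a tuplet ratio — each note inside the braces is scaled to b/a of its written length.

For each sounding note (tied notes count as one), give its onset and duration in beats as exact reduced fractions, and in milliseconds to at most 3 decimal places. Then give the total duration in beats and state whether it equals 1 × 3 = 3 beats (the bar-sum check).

1) 0.0ms=0b +130.529ms=3/7b
2) 130.529ms=3/7b +130.529ms=3/7b
3) 261.059ms=6/7b +130.529ms=3/7b
4) 391.588ms=9/7b +130.529ms=3/7b
5) 522.117ms=12/7b +130.529ms=3/7b
6) 652.647ms=15/7b +261.059ms=6/7b
Σ=3b of 3 (197bpm 3/4) — PASS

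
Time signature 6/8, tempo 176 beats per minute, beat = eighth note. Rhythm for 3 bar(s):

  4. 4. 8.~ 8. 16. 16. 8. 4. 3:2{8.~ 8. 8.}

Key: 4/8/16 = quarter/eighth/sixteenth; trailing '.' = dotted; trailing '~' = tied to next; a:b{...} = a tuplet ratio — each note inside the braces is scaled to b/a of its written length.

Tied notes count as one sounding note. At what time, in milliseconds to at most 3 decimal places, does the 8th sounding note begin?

1. 0.0ms @ 0 + 1022.727ms (3)
2. 1022.727ms @ 3 + 1022.727ms (3)
3. 2045.455ms @ 6 + 1022.727ms (3)
4. 3068.182ms @ 9 + 255.682ms (3/4)
5. 3323.864ms @ 39/4 + 255.682ms (3/4)
6. 3579.545ms @ 21/2 + 511.364ms (3/2)
7. 4090.909ms @ 12 + 1022.727ms (3)
8. 5113.636ms @ 15 + 681.818ms (2)
9. 5795.455ms @ 17 + 340.909ms (1)

note 8 onset = 15b = 5113.636ms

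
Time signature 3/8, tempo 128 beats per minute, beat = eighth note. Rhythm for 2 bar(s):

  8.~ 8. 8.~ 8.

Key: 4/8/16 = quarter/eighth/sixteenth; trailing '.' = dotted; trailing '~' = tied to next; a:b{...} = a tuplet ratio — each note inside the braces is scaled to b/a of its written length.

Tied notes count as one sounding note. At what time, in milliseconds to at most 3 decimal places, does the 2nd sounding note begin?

1. 0.0ms @ 0 + 1406.25ms (3)
2. 1406.25ms @ 3 + 1406.25ms (3)

note 2 onset = 3b = 1406.25ms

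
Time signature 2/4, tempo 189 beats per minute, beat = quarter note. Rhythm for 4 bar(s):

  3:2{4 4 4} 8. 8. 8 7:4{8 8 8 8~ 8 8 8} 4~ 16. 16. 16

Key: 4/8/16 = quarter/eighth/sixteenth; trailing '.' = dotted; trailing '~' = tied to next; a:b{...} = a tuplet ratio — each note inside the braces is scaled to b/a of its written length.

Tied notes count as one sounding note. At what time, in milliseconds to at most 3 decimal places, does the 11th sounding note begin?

note 11 onset = 38/7b = 1723.356ms

1. 0.0ms @ 0 + 211.64ms (2/3)
2. 211.64ms @ 2/3 + 211.64ms (2/3)
3. 423.28ms @ 4/3 + 211.64ms (2/3)
4. 634.921ms @ 2 + 238.095ms (3/4)
5. 873.016ms @ 11/4 + 238.095ms (3/4)
6. 1111.111ms @ 7/2 + 158.73ms (1/2)
7. 1269.841ms @ 4 + 90.703ms (2/7)
8. 1360.544ms @ 30/7 + 90.703ms (2/7)
9. 1451.247ms @ 32/7 + 90.703ms (2/7)
10. 1541.95ms @ 34/7 + 181.406ms (4/7)
11. 1723.356ms @ 38/7 + 90.703ms (2/7)
12. 1814.059ms @ 40/7 + 90.703ms (2/7)
13. 1904.762ms @ 6 + 436.508ms (11/8)
14. 2341.27ms @ 59/8 + 119.048ms (3/8)
15. 2460.317ms @ 31/4 + 79.365ms (1/4)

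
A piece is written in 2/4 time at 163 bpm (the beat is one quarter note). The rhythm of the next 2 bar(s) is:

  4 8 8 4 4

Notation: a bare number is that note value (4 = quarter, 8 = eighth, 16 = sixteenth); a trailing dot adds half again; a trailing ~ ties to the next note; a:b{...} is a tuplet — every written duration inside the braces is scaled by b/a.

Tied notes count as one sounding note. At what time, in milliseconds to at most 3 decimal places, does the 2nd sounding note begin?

1. 0.0ms @ 0 + 368.098ms (1)
2. 368.098ms @ 1 + 184.049ms (1/2)
3. 552.147ms @ 3/2 + 184.049ms (1/2)
4. 736.196ms @ 2 + 368.098ms (1)
5. 1104.294ms @ 3 + 368.098ms (1)

note 2 onset = 1b = 368.098ms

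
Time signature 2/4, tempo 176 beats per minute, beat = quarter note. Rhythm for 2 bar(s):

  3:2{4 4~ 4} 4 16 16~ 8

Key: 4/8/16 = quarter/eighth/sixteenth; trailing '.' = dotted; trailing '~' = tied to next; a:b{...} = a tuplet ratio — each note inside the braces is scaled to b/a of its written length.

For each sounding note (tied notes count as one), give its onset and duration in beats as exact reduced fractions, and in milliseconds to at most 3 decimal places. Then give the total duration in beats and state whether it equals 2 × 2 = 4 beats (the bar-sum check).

1) 0.0ms=0b +227.273ms=2/3b
2) 227.273ms=2/3b +454.545ms=4/3b
3) 681.818ms=2b +340.909ms=1b
4) 1022.727ms=3b +85.227ms=1/4b
5) 1107.955ms=13/4b +255.682ms=3/4b
Σ=4b of 4 (176bpm 2/4) — PASS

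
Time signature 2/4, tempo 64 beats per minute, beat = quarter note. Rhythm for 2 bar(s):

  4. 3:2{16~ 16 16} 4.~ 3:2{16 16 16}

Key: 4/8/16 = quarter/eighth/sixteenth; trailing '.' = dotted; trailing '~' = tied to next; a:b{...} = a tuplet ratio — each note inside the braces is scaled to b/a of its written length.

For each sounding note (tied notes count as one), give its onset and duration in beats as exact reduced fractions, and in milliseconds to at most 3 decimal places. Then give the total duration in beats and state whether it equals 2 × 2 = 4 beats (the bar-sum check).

1) 0.0ms=0b +1406.25ms=3/2b
2) 1406.25ms=3/2b +312.5ms=1/3b
3) 1718.75ms=11/6b +156.25ms=1/6b
4) 1875.0ms=2b +1562.5ms=5/3b
5) 3437.5ms=11/3b +156.25ms=1/6b
6) 3593.75ms=23/6b +156.25ms=1/6b
Σ=4b of 4 (64bpm 2/4) — PASS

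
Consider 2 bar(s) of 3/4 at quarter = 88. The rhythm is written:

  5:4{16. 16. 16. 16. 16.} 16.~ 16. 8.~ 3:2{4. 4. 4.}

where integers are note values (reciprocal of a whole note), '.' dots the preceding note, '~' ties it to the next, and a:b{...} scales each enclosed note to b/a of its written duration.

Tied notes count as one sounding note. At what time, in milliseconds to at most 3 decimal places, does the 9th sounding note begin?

1. 0.0ms @ 0 + 204.545ms (3/10)
2. 204.545ms @ 3/10 + 204.545ms (3/10)
3. 409.091ms @ 3/5 + 204.545ms (3/10)
4. 613.636ms @ 9/10 + 204.545ms (3/10)
5. 818.182ms @ 6/5 + 204.545ms (3/10)
6. 1022.727ms @ 3/2 + 511.364ms (3/4)
7. 1534.091ms @ 9/4 + 1193.182ms (7/4)
8. 2727.273ms @ 4 + 681.818ms (1)
9. 3409.091ms @ 5 + 681.818ms (1)

note 9 onset = 5b = 3409.091ms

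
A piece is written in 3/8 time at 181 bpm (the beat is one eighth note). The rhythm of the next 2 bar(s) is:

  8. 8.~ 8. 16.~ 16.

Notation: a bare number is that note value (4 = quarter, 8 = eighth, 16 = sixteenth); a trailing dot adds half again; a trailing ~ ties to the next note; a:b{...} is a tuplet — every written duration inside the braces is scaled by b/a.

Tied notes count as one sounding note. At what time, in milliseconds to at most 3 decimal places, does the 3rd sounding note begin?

note 3 onset = 9/2b = 1491.713ms

1. 0.0ms @ 0 + 497.238ms (3/2)
2. 497.238ms @ 3/2 + 994.475ms (3)
3. 1491.713ms @ 9/2 + 497.238ms (3/2)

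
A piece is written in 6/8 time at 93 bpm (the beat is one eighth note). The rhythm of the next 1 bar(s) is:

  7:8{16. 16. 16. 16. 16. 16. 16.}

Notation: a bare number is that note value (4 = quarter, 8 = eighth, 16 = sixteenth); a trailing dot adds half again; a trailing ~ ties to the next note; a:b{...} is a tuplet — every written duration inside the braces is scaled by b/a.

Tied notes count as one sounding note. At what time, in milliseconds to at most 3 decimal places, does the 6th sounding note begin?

1. 0.0ms @ 0 + 552.995ms (6/7)
2. 552.995ms @ 6/7 + 552.995ms (6/7)
3. 1105.991ms @ 12/7 + 552.995ms (6/7)
4. 1658.986ms @ 18/7 + 552.995ms (6/7)
5. 2211.982ms @ 24/7 + 552.995ms (6/7)
6. 2764.977ms @ 30/7 + 552.995ms (6/7)
7. 3317.972ms @ 36/7 + 552.995ms (6/7)

note 6 onset = 30/7b = 2764.977ms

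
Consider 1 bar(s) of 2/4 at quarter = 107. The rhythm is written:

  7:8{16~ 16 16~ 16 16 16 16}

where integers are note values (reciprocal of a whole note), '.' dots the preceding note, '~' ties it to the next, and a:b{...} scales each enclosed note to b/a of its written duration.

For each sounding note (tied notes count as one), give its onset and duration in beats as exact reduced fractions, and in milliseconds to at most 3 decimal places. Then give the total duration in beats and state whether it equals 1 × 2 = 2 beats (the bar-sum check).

1) 0.0ms=0b +320.427ms=4/7b
2) 320.427ms=4/7b +320.427ms=4/7b
3) 640.854ms=8/7b +160.214ms=2/7b
4) 801.068ms=10/7b +160.214ms=2/7b
5) 961.282ms=12/7b +160.214ms=2/7b
Σ=2b of 2 (107bpm 2/4) — PASS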